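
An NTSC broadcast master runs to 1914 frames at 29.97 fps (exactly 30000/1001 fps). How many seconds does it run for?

Running time = 1914 / (30000/1001) = 63.8638 s.

63.8638 seconds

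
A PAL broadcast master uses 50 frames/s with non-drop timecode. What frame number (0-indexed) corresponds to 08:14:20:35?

Total seconds to the label: (8 × 3600 + 14 × 60 + 20) = 29660.
Frame index = 29660 × 50 + 35 = 1483035.

frame 1483035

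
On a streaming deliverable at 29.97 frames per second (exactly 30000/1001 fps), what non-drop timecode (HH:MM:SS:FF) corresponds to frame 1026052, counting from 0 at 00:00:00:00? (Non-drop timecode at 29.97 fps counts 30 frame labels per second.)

1026052 ÷ 30 = 34201 full seconds, remainder 22 frames.
34201 s = 9 h 30 min 1 s.
Timecode: 09:30:01:22.

09:30:01:22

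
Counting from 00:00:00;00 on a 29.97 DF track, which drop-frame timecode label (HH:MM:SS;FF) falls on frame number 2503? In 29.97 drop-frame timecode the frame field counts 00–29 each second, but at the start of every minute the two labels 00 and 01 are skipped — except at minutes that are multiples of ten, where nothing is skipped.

Each 10-minute DF block holds 10 × 60 × 30 − 9 × 2 = 17982 frames. 2503 ÷ 17982 → 0 full blocks, remainder 2503.
Within the partial block the first minute is 1800 frames and each further minute 1798, so 1 further minute boundary passed. Total skipped labels = 18 × 0 + 2 × 1 = 2.
Non-drop label index = 2503 + 2 = 2505; at 30 labels/s that is 00:01:23:15, i.e. DF 00:01:23;15.

00:01:23;15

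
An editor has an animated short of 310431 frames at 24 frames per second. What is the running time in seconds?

12934.625 seconds

Running time = 310431 / (24) = 12934.625 s.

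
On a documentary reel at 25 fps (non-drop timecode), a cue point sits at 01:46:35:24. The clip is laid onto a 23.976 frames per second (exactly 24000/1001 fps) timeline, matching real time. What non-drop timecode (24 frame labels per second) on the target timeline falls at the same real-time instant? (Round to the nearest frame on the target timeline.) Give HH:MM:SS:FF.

Source frame index: (1×3600 + 46×60 + 35) × 25 + 24 = 159899.
Real time: 159899 / (25) = 159899/25 s.
Target frame: (159899/25) × (24000/1001) = 153503040/1001 ≈ 153349.690 → 153350.
At 24 labels/s: frame 153350 → 01:46:29:14.

01:46:29:14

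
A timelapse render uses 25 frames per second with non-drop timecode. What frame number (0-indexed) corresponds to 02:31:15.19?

226894

Total seconds to the label: (2 × 3600 + 31 × 60 + 15) = 9075.
Frame index = 9075 × 25 + 19 = 226894.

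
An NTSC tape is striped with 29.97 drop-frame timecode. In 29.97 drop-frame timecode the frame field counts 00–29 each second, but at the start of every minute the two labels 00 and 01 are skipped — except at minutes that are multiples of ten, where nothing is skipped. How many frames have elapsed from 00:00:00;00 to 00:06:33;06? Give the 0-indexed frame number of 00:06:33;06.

11784

Complete 10-minute blocks: 0, each 17982 frames → 0.
Remaining 6 whole minutes in the current block: 1800 + 5 × 1798 = 10790 frames.
Within the current minute: 33 × 30 + 6 − 2 = 994 (labels ;00/;01 skipped at this minute). Total = 0 + 10790 + 994 = 11784.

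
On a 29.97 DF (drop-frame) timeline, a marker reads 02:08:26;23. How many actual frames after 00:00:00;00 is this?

As if non-drop at 30 labels/s: (2 × 3600 + 8 × 60 + 26) × 30 + 23 = 231203.
Minute boundaries passed: 128; those not divisible by 10: 128 − 12 = 116; dropped labels = 2 × 116 = 232.
Actual frame index = 231203 − 232 = 230971.

230971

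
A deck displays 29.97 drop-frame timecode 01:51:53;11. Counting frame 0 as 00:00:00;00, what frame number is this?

Complete 10-minute blocks: 11, each 17982 frames → 197802.
Remaining 1 whole minute in the current block: 1800 + 0 × 1798 = 1800 frames.
Within the current minute: 53 × 30 + 11 − 2 = 1599 (labels ;00/;01 skipped at this minute). Total = 197802 + 1800 + 1599 = 201201.

201201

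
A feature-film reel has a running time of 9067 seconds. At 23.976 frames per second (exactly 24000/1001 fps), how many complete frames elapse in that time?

Frames = 9067 × 24000/1001 = 217608000/1001 ≈ 217390.6094.
Complete frames: 217390.

217390 frames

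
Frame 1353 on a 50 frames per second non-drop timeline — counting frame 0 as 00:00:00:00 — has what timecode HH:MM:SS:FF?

00:00:27:03

1353 ÷ 50 = 27 full seconds, remainder 3 frames.
27 s = 0 h 0 min 27 s.
Timecode: 00:00:27:03.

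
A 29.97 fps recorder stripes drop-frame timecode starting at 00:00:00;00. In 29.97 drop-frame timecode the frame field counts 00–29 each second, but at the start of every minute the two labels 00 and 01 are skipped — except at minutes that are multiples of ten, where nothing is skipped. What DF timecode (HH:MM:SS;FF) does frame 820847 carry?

07:36:28;29

Ten DF minutes hold 17982 frames, so frame 820847 lies in block 45 (frames 809190–827171) with 11657 frames into that block.
The block's first minute is 1800 frames and the rest 1798 each; 11657 frames reaches minute 6, so 45 × 18 + 6 × 2 = 822 labels have been skipped so far.
Adding those back, label number 820847 + 822 = 821669 at 30 labels/s is 27388 s + 29 f = 7 h 36 min 28 s frame 29, i.e. 07:36:28;29.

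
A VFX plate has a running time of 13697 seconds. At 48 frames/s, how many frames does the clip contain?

657456 frames

Frames = 13697 × 48 = 657456.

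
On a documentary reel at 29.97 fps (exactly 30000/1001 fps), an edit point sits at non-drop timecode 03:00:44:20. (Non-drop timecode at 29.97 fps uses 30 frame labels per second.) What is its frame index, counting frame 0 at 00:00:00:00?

325340

Total seconds to the label: (3 × 3600 + 0 × 60 + 44) = 10844.
Frame index = 10844 × 30 + 20 = 325340.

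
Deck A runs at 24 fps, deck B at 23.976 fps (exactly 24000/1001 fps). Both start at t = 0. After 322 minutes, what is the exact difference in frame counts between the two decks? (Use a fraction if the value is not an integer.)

66240/143 frames

322 min = 19320 s.
A emits 24 × 19320 = 463680 frames; B emits 24000/1001 × 19320 = 66240000/143.
Difference = 66240/143 frames (≈ 463.2168); B is behind A.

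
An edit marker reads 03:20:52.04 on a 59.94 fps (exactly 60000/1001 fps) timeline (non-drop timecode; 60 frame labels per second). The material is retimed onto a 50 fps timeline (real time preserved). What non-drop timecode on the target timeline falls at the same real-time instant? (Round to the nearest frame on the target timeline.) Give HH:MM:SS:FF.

Source frame index: (3×3600 + 20×60 + 52) × 60 + 4 = 723124.
Real time: 723124 / (60000/1001) = 180961781/15000 s.
Target frame: (180961781/15000) × (50) = 180961781/300 ≈ 603205.937 → 603206.
At 50 labels/s: frame 603206 → 03:21:04:06.

03:21:04:06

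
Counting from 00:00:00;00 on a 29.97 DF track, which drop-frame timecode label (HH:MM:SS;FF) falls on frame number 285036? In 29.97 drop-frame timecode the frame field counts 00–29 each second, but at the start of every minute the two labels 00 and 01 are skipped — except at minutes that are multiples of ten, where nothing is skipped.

Each 10-minute DF block holds 10 × 60 × 30 − 9 × 2 = 17982 frames. 285036 ÷ 17982 → 15 full blocks, remainder 15306.
Within the partial block the first minute is 1800 frames and each further minute 1798, so 8 further minute boundaries passed. Total skipped labels = 18 × 15 + 2 × 8 = 286.
Non-drop label index = 285036 + 286 = 285322; at 30 labels/s that is 02:38:30:22, i.e. DF 02:38:30;22.

02:38:30;22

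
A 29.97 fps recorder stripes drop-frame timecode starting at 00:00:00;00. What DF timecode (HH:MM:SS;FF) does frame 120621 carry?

Ten DF minutes hold 17982 frames, so frame 120621 lies in block 6 (frames 107892–125873) with 12729 frames into that block.
The block's first minute is 1800 frames and the rest 1798 each; 12729 frames reaches minute 7, so 6 × 18 + 7 × 2 = 122 labels have been skipped so far.
Adding those back, label number 120621 + 122 = 120743 at 30 labels/s is 4024 s + 23 f = 1 h 7 min 4 s frame 23, i.e. 01:07:04;23.

01:07:04;23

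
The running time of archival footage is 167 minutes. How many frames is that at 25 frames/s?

250500 frames

167 min = 10020 s.
Frames = 10020 × 25 = 250500.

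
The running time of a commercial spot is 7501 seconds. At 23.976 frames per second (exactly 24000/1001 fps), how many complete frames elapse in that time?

Frames = 7501 × 24000/1001 = 13848000/77 ≈ 179844.1558.
Complete frames: 179844.

179844 frames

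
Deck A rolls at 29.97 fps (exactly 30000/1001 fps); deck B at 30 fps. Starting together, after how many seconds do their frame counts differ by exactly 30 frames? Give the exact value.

1001 seconds

The gap grows by |30 − 30000/1001| = 30/1001 frames per second.
Time for a 30-frame gap: 30 ÷ (30/1001) = 1001 s.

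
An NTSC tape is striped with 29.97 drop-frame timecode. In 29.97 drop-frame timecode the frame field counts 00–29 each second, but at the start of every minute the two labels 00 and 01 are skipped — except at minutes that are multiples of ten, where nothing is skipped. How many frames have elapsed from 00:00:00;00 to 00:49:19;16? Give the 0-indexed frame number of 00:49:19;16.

Complete 10-minute blocks: 4, each 17982 frames → 71928.
Remaining 9 whole minutes in the current block: 1800 + 8 × 1798 = 16184 frames.
Within the current minute: 19 × 30 + 16 − 2 = 584 (labels ;00/;01 skipped at this minute). Total = 71928 + 16184 + 584 = 88696.

88696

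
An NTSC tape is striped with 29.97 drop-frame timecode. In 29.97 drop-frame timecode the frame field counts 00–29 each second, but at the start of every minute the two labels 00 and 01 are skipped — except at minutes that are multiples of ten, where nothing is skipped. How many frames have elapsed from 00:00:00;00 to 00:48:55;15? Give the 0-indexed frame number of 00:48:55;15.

As if non-drop at 30 labels/s: (0 × 3600 + 48 × 60 + 55) × 30 + 15 = 88065.
Minute boundaries passed: 48; those not divisible by 10: 48 − 4 = 44; dropped labels = 2 × 44 = 88.
Actual frame index = 88065 − 88 = 87977.

87977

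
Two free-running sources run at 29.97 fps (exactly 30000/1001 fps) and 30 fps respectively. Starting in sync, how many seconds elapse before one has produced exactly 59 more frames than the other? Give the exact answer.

The gap grows by |30 − 30000/1001| = 30/1001 frames per second.
Time for a 59-frame gap: 59 ÷ (30/1001) = 59059/30 s.

59059/30 seconds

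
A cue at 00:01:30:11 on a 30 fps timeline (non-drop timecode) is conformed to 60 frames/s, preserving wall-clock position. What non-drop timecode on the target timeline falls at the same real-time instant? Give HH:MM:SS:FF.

Source frame index: (0×3600 + 1×60 + 30) × 30 + 11 = 2711.
Real time: 2711 / (30) = 2711/30 s.
Target frame: (2711/30) × (60) = 5422.
At 60 labels/s: frame 5422 → 00:01:30:22.

00:01:30:22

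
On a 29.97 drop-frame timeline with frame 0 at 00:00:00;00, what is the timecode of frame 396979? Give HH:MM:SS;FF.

03:40:45;25

Ten DF minutes hold 17982 frames, so frame 396979 lies in block 22 (frames 395604–413585) with 1375 frames into that block.
The block's first minute is 1800 frames and the rest 1798 each; 1375 frames reaches minute 0, so 22 × 18 + 0 × 2 = 396 labels have been skipped so far.
Adding those back, label number 396979 + 396 = 397375 at 30 labels/s is 13245 s + 25 f = 3 h 40 min 45 s frame 25, i.e. 03:40:45;25.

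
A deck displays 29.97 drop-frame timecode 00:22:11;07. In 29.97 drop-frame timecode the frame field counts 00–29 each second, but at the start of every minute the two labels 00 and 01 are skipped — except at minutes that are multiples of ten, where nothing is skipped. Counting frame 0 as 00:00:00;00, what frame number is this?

39897

As if non-drop at 30 labels/s: (0 × 3600 + 22 × 60 + 11) × 30 + 7 = 39937.
Minute boundaries passed: 22; those not divisible by 10: 22 − 2 = 20; dropped labels = 2 × 20 = 40.
Actual frame index = 39937 − 40 = 39897.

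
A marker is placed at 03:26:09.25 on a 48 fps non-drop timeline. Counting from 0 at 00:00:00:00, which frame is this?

593737

Total seconds to the label: (3 × 3600 + 26 × 60 + 9) = 12369.
Frame index = 12369 × 48 + 25 = 593737.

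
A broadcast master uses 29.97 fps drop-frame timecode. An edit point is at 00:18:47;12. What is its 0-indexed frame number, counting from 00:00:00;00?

33788

Complete 10-minute blocks: 1, each 17982 frames → 17982.
Remaining 8 whole minutes in the current block: 1800 + 7 × 1798 = 14386 frames.
Within the current minute: 47 × 30 + 12 − 2 = 1420 (labels ;00/;01 skipped at this minute). Total = 17982 + 14386 + 1420 = 33788.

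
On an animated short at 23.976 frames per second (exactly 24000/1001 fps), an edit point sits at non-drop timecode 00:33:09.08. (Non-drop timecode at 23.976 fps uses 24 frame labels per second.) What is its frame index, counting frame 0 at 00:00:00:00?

Total seconds to the label: (0 × 3600 + 33 × 60 + 9) = 1989.
Frame index = 1989 × 24 + 8 = 47744.

frame 47744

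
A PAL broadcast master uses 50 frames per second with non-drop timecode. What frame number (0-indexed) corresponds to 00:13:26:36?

Total seconds to the label: (0 × 3600 + 13 × 60 + 26) = 806.
Frame index = 806 × 50 + 36 = 40336.

40336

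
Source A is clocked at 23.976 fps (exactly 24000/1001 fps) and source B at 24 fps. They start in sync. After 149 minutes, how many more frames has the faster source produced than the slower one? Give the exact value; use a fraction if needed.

214560/1001 frames

149 min = 8940 s.
A emits 24000/1001 × 8940 = 214560000/1001 frames; B emits 24 × 8940 = 214560.
Difference = 214560/1001 frames (≈ 214.3457); B is ahead of A.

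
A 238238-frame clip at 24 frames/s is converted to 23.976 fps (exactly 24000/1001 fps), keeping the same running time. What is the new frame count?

Target frames = source frames × (target rate / source rate) = 238238 × (24000/1001)/(24) = 238238 × 1000/1001 = 238000.

238000 frames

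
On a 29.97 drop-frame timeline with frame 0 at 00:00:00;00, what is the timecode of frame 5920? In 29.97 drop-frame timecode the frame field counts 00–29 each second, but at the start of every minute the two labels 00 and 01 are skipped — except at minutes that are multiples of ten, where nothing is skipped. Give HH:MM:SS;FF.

00:03:17;16

Ten DF minutes hold 17982 frames, so frame 5920 lies in block 0 (frames 0–17981) with 5920 frames into that block.
The block's first minute is 1800 frames and the rest 1798 each; 5920 frames reaches minute 3, so 0 × 18 + 3 × 2 = 6 labels have been skipped so far.
Adding those back, label number 5920 + 6 = 5926 at 30 labels/s is 197 s + 16 f = 0 h 3 min 17 s frame 16, i.e. 00:03:17;16.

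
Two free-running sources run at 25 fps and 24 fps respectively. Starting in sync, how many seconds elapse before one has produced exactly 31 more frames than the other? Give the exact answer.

31 seconds

The gap grows by |24 − 25| = 1 frame per second.
Time for a 31-frame gap: 31 ÷ (1) = 31 s.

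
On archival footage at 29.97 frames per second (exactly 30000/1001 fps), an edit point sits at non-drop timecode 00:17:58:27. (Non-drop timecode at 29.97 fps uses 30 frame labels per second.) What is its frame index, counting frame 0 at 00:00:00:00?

frame 32367

Total seconds to the label: (0 × 3600 + 17 × 60 + 58) = 1078.
Frame index = 1078 × 30 + 27 = 32367.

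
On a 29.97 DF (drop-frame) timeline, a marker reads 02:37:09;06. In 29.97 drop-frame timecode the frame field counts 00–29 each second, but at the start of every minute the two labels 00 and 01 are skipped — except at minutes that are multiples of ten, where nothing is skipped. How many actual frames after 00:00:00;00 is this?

As if non-drop at 30 labels/s: (2 × 3600 + 37 × 60 + 9) × 30 + 6 = 282876.
Minute boundaries passed: 157; those not divisible by 10: 157 − 15 = 142; dropped labels = 2 × 142 = 284.
Actual frame index = 282876 − 284 = 282592.

282592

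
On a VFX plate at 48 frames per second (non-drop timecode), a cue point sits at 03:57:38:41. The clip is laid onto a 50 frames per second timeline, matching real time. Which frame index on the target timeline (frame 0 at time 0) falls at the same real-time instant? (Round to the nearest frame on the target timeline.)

frame 712943

Source frame index: (3×3600 + 57×60 + 38) × 48 + 41 = 684425.
Real time: 684425 / (48) = 684425/48 s.
Target frame: (684425/48) × (50) = 17110625/24 ≈ 712942.708 → 712943.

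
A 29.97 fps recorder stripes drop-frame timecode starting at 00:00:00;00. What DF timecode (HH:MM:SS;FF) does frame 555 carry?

Each 10-minute DF block holds 10 × 60 × 30 − 9 × 2 = 17982 frames. 555 ÷ 17982 → 0 full blocks, remainder 555.
Within the partial block the first minute is 1800 frames and each further minute 1798, so 0 further minute boundaries passed. Total skipped labels = 18 × 0 + 2 × 0 = 0.
Non-drop label index = 555 + 0 = 555; at 30 labels/s that is 00:00:18:15, i.e. DF 00:00:18;15.

00:00:18;15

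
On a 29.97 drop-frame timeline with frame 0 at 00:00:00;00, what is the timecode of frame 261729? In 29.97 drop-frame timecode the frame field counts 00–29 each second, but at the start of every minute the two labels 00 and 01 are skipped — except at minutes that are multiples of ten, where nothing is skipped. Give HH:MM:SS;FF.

02:25:33;01

Ten DF minutes hold 17982 frames, so frame 261729 lies in block 14 (frames 251748–269729) with 9981 frames into that block.
The block's first minute is 1800 frames and the rest 1798 each; 9981 frames reaches minute 5, so 14 × 18 + 5 × 2 = 262 labels have been skipped so far.
Adding those back, label number 261729 + 262 = 261991 at 30 labels/s is 8733 s + 1 f = 2 h 25 min 33 s frame 1, i.e. 02:25:33;01.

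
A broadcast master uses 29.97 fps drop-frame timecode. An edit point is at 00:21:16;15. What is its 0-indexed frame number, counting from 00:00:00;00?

38257

Complete 10-minute blocks: 2, each 17982 frames → 35964.
Remaining 1 whole minute in the current block: 1800 + 0 × 1798 = 1800 frames.
Within the current minute: 16 × 30 + 15 − 2 = 493 (labels ;00/;01 skipped at this minute). Total = 35964 + 1800 + 493 = 38257.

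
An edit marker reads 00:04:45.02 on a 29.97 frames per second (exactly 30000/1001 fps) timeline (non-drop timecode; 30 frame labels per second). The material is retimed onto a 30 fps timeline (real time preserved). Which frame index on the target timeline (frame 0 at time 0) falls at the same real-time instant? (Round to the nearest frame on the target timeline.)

Source frame index: (0×3600 + 4×60 + 45) × 30 + 2 = 8552.
Real time: 8552 / (30000/1001) = 1070069/3750 s.
Target frame: (1070069/3750) × (30) = 1070069/125 ≈ 8560.552 → 8561.

frame 8561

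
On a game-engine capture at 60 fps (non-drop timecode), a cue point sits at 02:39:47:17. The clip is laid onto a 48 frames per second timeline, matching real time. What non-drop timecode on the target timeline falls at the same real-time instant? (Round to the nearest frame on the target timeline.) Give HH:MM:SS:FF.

02:39:47:14

Source frame index: (2×3600 + 39×60 + 47) × 60 + 17 = 575237.
Real time: 575237 / (60) = 575237/60 s.
Target frame: (575237/60) × (48) = 2300948/5 ≈ 460189.600 → 460190.
At 48 labels/s: frame 460190 → 02:39:47:14.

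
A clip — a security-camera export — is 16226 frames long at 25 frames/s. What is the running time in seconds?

649.04 seconds

Running time = 16226 / (25) = 649.04 s.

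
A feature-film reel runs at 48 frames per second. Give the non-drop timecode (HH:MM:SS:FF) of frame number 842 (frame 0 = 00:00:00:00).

00:00:17:26

842 ÷ 48 = 17 full seconds, remainder 26 frames.
17 s = 0 h 0 min 17 s.
Timecode: 00:00:17:26.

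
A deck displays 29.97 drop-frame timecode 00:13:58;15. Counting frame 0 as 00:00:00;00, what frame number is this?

As if non-drop at 30 labels/s: (0 × 3600 + 13 × 60 + 58) × 30 + 15 = 25155.
Minute boundaries passed: 13; those not divisible by 10: 13 − 1 = 12; dropped labels = 2 × 12 = 24.
Actual frame index = 25155 − 24 = 25131.

25131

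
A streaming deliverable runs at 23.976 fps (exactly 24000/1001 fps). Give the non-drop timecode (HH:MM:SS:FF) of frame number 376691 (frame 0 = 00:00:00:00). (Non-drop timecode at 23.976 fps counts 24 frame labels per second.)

376691 ÷ 24 = 15695 full seconds, remainder 11 frames.
15695 s = 4 h 21 min 35 s.
Timecode: 04:21:35:11.

04:21:35:11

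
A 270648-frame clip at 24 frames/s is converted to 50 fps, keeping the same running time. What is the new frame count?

563850 frames

Target frames = source frames × (target rate / source rate) = 270648 × (50)/(24) = 270648 × 25/12 = 563850.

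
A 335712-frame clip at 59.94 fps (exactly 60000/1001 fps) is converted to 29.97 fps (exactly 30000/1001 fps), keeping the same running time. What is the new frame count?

167856 frames

Target frames = source frames × (target rate / source rate) = 335712 × (30000/1001)/(60000/1001) = 335712 × 1/2 = 167856.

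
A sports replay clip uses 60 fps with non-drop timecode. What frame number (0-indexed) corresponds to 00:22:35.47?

Total seconds to the label: (0 × 3600 + 22 × 60 + 35) = 1355.
Frame index = 1355 × 60 + 47 = 81347.

frame 81347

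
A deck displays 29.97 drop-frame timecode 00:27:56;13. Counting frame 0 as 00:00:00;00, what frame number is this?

Complete 10-minute blocks: 2, each 17982 frames → 35964.
Remaining 7 whole minutes in the current block: 1800 + 6 × 1798 = 12588 frames.
Within the current minute: 56 × 30 + 13 − 2 = 1691 (labels ;00/;01 skipped at this minute). Total = 35964 + 12588 + 1691 = 50243.

50243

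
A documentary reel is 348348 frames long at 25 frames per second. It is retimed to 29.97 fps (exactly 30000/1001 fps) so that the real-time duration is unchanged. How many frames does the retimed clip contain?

Target frames = source frames × (target rate / source rate) = 348348 × (30000/1001)/(25) = 348348 × 1200/1001 = 417600.

417600 frames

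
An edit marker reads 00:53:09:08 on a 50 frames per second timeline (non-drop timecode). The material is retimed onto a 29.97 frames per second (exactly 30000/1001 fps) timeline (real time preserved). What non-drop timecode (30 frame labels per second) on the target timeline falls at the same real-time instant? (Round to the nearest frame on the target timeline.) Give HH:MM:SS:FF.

Source frame index: (0×3600 + 53×60 + 9) × 50 + 8 = 159458.
Real time: 159458 / (50) = 79729/25 s.
Target frame: (79729/25) × (30000/1001) = 7359600/77 ≈ 95579.221 → 95579.
At 30 labels/s: frame 95579 → 00:53:05:29.

00:53:05:29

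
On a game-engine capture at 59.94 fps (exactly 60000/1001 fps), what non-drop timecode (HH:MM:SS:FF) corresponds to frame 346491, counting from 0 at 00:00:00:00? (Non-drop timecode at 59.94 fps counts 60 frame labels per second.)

346491 ÷ 60 = 5774 full seconds, remainder 51 frames.
5774 s = 1 h 36 min 14 s.
Timecode: 01:36:14:51.

01:36:14:51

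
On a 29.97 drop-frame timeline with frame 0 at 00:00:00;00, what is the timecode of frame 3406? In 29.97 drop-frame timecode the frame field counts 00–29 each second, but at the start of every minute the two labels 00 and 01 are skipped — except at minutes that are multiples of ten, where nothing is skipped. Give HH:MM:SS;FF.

00:01:53;18

Each 10-minute DF block holds 10 × 60 × 30 − 9 × 2 = 17982 frames. 3406 ÷ 17982 → 0 full blocks, remainder 3406.
Within the partial block the first minute is 1800 frames and each further minute 1798, so 1 further minute boundary passed. Total skipped labels = 18 × 0 + 2 × 1 = 2.
Non-drop label index = 3406 + 2 = 3408; at 30 labels/s that is 00:01:53:18, i.e. DF 00:01:53;18.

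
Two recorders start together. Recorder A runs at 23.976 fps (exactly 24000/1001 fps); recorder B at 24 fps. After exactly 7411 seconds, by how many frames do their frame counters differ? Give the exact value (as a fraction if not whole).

A emits 24000/1001 × 7411 = 177864000/1001 frames; B emits 24 × 7411 = 177864.
Difference = 177864/1001 frames (≈ 177.6863); B is ahead of A.

177864/1001 frames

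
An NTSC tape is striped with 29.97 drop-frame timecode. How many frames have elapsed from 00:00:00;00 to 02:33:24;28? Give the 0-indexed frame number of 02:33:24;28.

As if non-drop at 30 labels/s: (2 × 3600 + 33 × 60 + 24) × 30 + 28 = 276148.
Minute boundaries passed: 153; those not divisible by 10: 153 − 15 = 138; dropped labels = 2 × 138 = 276.
Actual frame index = 276148 − 276 = 275872.

275872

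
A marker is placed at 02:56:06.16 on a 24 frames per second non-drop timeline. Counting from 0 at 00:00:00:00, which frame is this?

Total seconds to the label: (2 × 3600 + 56 × 60 + 6) = 10566.
Frame index = 10566 × 24 + 16 = 253600.

253600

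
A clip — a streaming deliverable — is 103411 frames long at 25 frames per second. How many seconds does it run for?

4136.44 seconds

Running time = 103411 / (25) = 4136.44 s.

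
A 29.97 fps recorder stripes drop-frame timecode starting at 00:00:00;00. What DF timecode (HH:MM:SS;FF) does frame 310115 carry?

Each 10-minute DF block holds 10 × 60 × 30 − 9 × 2 = 17982 frames. 310115 ÷ 17982 → 17 full blocks, remainder 4421.
Within the partial block the first minute is 1800 frames and each further minute 1798, so 2 further minute boundaries passed. Total skipped labels = 18 × 17 + 2 × 2 = 310.
Non-drop label index = 310115 + 310 = 310425; at 30 labels/s that is 02:52:27:15, i.e. DF 02:52:27;15.

02:52:27;15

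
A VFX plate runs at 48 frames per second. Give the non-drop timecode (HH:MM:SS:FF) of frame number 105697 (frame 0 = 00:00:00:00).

00:36:42:01

105697 ÷ 48 = 2202 full seconds, remainder 1 frame.
2202 s = 0 h 36 min 42 s.
Timecode: 00:36:42:01.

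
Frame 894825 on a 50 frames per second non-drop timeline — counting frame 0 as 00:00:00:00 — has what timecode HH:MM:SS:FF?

04:58:16:25

894825 ÷ 50 = 17896 full seconds, remainder 25 frames.
17896 s = 4 h 58 min 16 s.
Timecode: 04:58:16:25.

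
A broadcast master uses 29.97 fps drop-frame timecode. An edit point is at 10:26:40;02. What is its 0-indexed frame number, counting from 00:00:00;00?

1126874

Complete 10-minute blocks: 62, each 17982 frames → 1114884.
Remaining 6 whole minutes in the current block: 1800 + 5 × 1798 = 10790 frames.
Within the current minute: 40 × 30 + 2 − 2 = 1200 (labels ;00/;01 skipped at this minute). Total = 1114884 + 10790 + 1200 = 1126874.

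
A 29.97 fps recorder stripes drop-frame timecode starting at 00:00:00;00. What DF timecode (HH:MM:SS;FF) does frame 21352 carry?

00:11:52;12

Ten DF minutes hold 17982 frames, so frame 21352 lies in block 1 (frames 17982–35963) with 3370 frames into that block.
The block's first minute is 1800 frames and the rest 1798 each; 3370 frames reaches minute 1, so 1 × 18 + 1 × 2 = 20 labels have been skipped so far.
Adding those back, label number 21352 + 20 = 21372 at 30 labels/s is 712 s + 12 f = 0 h 11 min 52 s frame 12, i.e. 00:11:52;12.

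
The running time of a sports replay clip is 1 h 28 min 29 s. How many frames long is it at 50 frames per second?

265450 frames

1 h 28 min 29 s = 5309 s.
Frames = 5309 × 50 = 265450.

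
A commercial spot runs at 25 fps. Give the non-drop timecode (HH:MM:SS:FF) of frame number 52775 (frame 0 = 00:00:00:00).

00:35:11:00

52775 ÷ 25 = 2111 full seconds, remainder 0 frames.
2111 s = 0 h 35 min 11 s.
Timecode: 00:35:11:00.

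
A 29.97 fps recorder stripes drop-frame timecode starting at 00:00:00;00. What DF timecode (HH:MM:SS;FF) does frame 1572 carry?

00:00:52;12

Each 10-minute DF block holds 10 × 60 × 30 − 9 × 2 = 17982 frames. 1572 ÷ 17982 → 0 full blocks, remainder 1572.
Within the partial block the first minute is 1800 frames and each further minute 1798, so 0 further minute boundaries passed. Total skipped labels = 18 × 0 + 2 × 0 = 0.
Non-drop label index = 1572 + 0 = 1572; at 30 labels/s that is 00:00:52:12, i.e. DF 00:00:52;12.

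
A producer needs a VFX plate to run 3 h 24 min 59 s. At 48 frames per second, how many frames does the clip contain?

3 h 24 min 59 s = 12299 s.
Frames = 12299 × 48 = 590352.

590352 frames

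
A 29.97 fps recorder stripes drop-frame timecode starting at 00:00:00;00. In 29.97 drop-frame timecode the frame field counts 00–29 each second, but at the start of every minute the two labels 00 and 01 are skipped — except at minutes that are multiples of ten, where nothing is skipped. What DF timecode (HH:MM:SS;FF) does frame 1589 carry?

00:00:52;29

Ten DF minutes hold 17982 frames, so frame 1589 lies in block 0 (frames 0–17981) with 1589 frames into that block.
The block's first minute is 1800 frames and the rest 1798 each; 1589 frames reaches minute 0, so 0 × 18 + 0 × 2 = 0 labels have been skipped so far.
Adding those back, label number 1589 + 0 = 1589 at 30 labels/s is 52 s + 29 f = 0 h 0 min 52 s frame 29, i.e. 00:00:52;29.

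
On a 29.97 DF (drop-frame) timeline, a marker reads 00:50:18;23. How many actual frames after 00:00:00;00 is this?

Complete 10-minute blocks: 5, each 17982 frames → 89910.
Remaining 0 whole minutes in the current block: 0 frames.
Within the current minute: 18 × 30 + 23 = 563. Total = 89910 + 0 + 563 = 90473.

90473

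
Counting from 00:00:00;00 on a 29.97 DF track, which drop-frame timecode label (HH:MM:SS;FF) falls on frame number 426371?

03:57:06;19

Ten DF minutes hold 17982 frames, so frame 426371 lies in block 23 (frames 413586–431567) with 12785 frames into that block.
The block's first minute is 1800 frames and the rest 1798 each; 12785 frames reaches minute 7, so 23 × 18 + 7 × 2 = 428 labels have been skipped so far.
Adding those back, label number 426371 + 428 = 426799 at 30 labels/s is 14226 s + 19 f = 3 h 57 min 6 s frame 19, i.e. 03:57:06;19.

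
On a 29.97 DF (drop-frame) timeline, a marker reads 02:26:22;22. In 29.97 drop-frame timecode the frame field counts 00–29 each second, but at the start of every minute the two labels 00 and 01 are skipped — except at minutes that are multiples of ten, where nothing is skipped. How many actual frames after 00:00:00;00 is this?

As if non-drop at 30 labels/s: (2 × 3600 + 26 × 60 + 22) × 30 + 22 = 263482.
Minute boundaries passed: 146; those not divisible by 10: 146 − 14 = 132; dropped labels = 2 × 132 = 264.
Actual frame index = 263482 − 264 = 263218.

263218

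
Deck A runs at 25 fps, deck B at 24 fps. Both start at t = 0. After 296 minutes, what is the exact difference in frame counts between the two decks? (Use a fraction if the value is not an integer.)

296 min = 17760 s.
A emits 25 × 17760 = 444000 frames; B emits 24 × 17760 = 426240.
Difference = 17760 frames; B is behind A.

17760 frames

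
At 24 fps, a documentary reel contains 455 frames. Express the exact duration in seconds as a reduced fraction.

Running time = 455 ÷ (24) = 455 × 1/24 = 455/24 s.

455/24 seconds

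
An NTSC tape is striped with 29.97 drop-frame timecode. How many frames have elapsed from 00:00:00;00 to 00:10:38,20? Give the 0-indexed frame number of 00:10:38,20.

Complete 10-minute blocks: 1, each 17982 frames → 17982.
Remaining 0 whole minutes in the current block: 0 frames.
Within the current minute: 38 × 30 + 20 = 1160. Total = 17982 + 0 + 1160 = 19142.

19142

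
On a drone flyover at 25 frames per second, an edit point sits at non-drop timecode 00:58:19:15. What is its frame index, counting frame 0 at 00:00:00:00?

Total seconds to the label: (0 × 3600 + 58 × 60 + 19) = 3499.
Frame index = 3499 × 25 + 15 = 87490.

frame 87490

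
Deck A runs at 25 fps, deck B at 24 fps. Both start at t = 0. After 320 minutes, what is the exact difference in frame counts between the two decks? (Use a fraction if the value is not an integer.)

320 min = 19200 s.
A emits 25 × 19200 = 480000 frames; B emits 24 × 19200 = 460800.
Difference = 19200 frames; B is behind A.

19200 frames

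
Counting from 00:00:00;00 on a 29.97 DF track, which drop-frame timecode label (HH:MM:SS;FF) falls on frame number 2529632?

Each 10-minute DF block holds 10 × 60 × 30 − 9 × 2 = 17982 frames. 2529632 ÷ 17982 → 140 full blocks, remainder 12152.
Within the partial block the first minute is 1800 frames and each further minute 1798, so 6 further minute boundaries passed. Total skipped labels = 18 × 140 + 2 × 6 = 2532.
Non-drop label index = 2529632 + 2532 = 2532164; at 30 labels/s that is 23:26:45:14, i.e. DF 23:26:45;14.

23:26:45;14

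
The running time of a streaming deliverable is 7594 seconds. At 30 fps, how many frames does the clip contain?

227820 frames

Frames = 7594 × 30 = 227820.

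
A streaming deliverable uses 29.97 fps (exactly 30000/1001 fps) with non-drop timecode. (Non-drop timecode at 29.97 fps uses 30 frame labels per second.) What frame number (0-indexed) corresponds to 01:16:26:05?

frame 137585

Total seconds to the label: (1 × 3600 + 16 × 60 + 26) = 4586.
Frame index = 4586 × 30 + 5 = 137585.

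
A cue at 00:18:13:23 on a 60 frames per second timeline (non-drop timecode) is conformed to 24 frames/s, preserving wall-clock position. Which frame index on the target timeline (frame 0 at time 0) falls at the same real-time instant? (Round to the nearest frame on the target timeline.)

Source frame index: (0×3600 + 18×60 + 13) × 60 + 23 = 65603.
Real time: 65603 / (60) = 65603/60 s.
Target frame: (65603/60) × (24) = 131206/5 ≈ 26241.200 → 26241.

frame 26241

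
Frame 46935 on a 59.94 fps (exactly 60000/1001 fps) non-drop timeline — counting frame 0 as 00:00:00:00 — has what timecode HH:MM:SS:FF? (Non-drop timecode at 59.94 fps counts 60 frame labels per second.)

00:13:02:15

46935 ÷ 60 = 782 full seconds, remainder 15 frames.
782 s = 0 h 13 min 2 s.
Timecode: 00:13:02:15.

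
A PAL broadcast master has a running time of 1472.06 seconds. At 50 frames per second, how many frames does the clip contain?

73603 frames

Frames = 1472.06 × 50 = 73603.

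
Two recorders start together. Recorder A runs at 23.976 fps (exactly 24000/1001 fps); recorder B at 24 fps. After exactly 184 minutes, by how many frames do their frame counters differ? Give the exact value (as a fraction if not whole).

264960/1001 frames

184 min = 11040 s.
A emits 24000/1001 × 11040 = 264960000/1001 frames; B emits 24 × 11040 = 264960.
Difference = 264960/1001 frames (≈ 264.6953); B is ahead of A.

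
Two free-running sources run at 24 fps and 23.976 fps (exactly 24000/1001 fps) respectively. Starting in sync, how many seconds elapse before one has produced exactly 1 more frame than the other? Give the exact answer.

1001/24 seconds

The gap grows by |24000/1001 − 24| = 24/1001 frames per second.
Time for a 1-frame gap: 1 ÷ (24/1001) = 1001/24 s.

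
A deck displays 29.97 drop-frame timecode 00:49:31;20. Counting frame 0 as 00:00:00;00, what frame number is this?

89060

As if non-drop at 30 labels/s: (0 × 3600 + 49 × 60 + 31) × 30 + 20 = 89150.
Minute boundaries passed: 49; those not divisible by 10: 49 − 4 = 45; dropped labels = 2 × 45 = 90.
Actual frame index = 89150 − 90 = 89060.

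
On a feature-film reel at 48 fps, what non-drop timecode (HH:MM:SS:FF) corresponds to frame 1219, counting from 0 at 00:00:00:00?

00:00:25:19

1219 ÷ 48 = 25 full seconds, remainder 19 frames.
25 s = 0 h 0 min 25 s.
Timecode: 00:00:25:19.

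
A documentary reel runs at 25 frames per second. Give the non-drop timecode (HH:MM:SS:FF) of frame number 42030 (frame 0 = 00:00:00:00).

42030 ÷ 25 = 1681 full seconds, remainder 5 frames.
1681 s = 0 h 28 min 1 s.
Timecode: 00:28:01:05.

00:28:01:05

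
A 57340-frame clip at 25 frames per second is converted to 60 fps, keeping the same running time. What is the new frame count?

Target frames = source frames × (target rate / source rate) = 57340 × (60)/(25) = 57340 × 12/5 = 137616.

137616 frames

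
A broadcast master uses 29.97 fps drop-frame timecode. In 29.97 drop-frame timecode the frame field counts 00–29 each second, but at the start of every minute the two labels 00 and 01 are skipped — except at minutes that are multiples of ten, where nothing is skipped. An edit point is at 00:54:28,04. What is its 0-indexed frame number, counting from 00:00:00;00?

97946

Complete 10-minute blocks: 5, each 17982 frames → 89910.
Remaining 4 whole minutes in the current block: 1800 + 3 × 1798 = 7194 frames.
Within the current minute: 28 × 30 + 4 − 2 = 842 (labels ;00/;01 skipped at this minute). Total = 89910 + 7194 + 842 = 97946.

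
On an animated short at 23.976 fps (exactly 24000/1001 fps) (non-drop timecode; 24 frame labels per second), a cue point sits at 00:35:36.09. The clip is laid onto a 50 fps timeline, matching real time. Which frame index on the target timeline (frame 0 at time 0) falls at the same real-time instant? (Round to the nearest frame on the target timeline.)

Source frame index: (0×3600 + 35×60 + 36) × 24 + 9 = 51273.
Real time: 51273 / (24000/1001) = 17108091/8000 s.
Target frame: (17108091/8000) × (50) = 17108091/160 ≈ 106925.569 → 106926.

frame 106926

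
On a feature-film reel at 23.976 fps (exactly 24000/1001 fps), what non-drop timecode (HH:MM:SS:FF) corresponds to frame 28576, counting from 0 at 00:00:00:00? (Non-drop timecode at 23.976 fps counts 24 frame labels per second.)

00:19:50:16

28576 ÷ 24 = 1190 full seconds, remainder 16 frames.
1190 s = 0 h 19 min 50 s.
Timecode: 00:19:50:16.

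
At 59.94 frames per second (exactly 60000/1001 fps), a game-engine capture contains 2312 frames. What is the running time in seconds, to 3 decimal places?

38.572 seconds

Running time = 2312 × 1001/60000 = 289289/7500 s ≈ 38.572 s.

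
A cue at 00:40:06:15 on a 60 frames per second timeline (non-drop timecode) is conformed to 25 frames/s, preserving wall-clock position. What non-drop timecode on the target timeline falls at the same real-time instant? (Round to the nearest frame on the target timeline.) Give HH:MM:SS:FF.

Source frame index: (0×3600 + 40×60 + 6) × 60 + 15 = 144375.
Real time: 144375 / (60) = 9625/4 s.
Target frame: (9625/4) × (25) = 240625/4 ≈ 60156.250 → 60156.
At 25 labels/s: frame 60156 → 00:40:06:06.

00:40:06:06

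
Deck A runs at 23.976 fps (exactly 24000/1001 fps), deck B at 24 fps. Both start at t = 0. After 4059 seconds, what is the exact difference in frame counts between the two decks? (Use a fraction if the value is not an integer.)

A emits 24000/1001 × 4059 = 8856000/91 frames; B emits 24 × 4059 = 97416.
Difference = 8856/91 frames (≈ 97.3187); B is ahead of A.

8856/91 frames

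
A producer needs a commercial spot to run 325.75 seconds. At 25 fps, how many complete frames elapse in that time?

8143 frames

Frames = 325.75 × 25 = 32575/4 ≈ 8143.7500.
Complete frames: 8143.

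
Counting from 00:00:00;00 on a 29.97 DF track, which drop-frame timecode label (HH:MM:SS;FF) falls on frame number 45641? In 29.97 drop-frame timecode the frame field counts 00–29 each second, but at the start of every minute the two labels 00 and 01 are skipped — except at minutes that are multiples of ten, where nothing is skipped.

00:25:22;27

Ten DF minutes hold 17982 frames, so frame 45641 lies in block 2 (frames 35964–53945) with 9677 frames into that block.
The block's first minute is 1800 frames and the rest 1798 each; 9677 frames reaches minute 5, so 2 × 18 + 5 × 2 = 46 labels have been skipped so far.
Adding those back, label number 45641 + 46 = 45687 at 30 labels/s is 1522 s + 27 f = 0 h 25 min 22 s frame 27, i.e. 00:25:22;27.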